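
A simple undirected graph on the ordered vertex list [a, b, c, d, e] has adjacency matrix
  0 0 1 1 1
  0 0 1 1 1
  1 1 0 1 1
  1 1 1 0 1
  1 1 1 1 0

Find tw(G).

3

A width-3 tree decomposition is:
Bags: B1 = {a, c, d, e}  B2 = {b, c, d, e}
Tree: B1–B2
The largest bag has 4 vertices, giving width 3; this decomposition certifies tw(G) ≤ 3. On the other hand G contains the 4-clique {a, c, d, e}. A clique must lie in a single bag of any decomposition, so no decomposition can have width below 3. The upper and lower bounds meet at 3, so that is the treewidth.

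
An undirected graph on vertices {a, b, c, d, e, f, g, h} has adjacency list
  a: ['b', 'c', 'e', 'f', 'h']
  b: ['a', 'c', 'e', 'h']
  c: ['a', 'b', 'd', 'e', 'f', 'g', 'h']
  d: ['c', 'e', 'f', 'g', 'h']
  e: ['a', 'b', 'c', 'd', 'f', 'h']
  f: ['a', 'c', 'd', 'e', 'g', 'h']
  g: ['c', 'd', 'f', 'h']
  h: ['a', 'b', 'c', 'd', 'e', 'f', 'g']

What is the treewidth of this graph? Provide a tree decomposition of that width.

Each bag holds 5 vertices, so the decomposition has width 4, which upper-bounds the treewidth. For the lower bound, the 5 vertices {c, d, f, g, h} are pairwise adjacent, and any tree decomposition puts a clique entirely inside one bag — forcing width ≥ 4. The upper and lower bounds meet at 4, so that is the treewidth.

Treewidth 4.
One such decomposition:
Bags: B1 = {c, d, f, g, h}  B2 = {c, d, e, f, h}  B3 = {a, c, e, f, h}  B4 = {a, b, c, e, h}
Tree: B1–B2, B2–B3, B3–B4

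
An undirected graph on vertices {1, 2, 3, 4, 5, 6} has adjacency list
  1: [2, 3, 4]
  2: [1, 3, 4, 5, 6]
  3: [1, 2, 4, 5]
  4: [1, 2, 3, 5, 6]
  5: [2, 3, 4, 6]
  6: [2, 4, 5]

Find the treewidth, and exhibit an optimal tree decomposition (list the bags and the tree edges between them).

Each bag holds 4 vertices, so the decomposition has width 3, which upper-bounds the treewidth. For the lower bound, the 4 vertices {1, 2, 3, 4} are pairwise adjacent, and any tree decomposition puts a clique entirely inside one bag — forcing width ≥ 3. The upper and lower bounds meet at 3, so that is the treewidth.

Treewidth 3.
Bags: B1 = {2, 3, 4, 5}  B2 = {2, 4, 5, 6}  B3 = {1, 2, 3, 4}
Tree: B1–B2, B1–B3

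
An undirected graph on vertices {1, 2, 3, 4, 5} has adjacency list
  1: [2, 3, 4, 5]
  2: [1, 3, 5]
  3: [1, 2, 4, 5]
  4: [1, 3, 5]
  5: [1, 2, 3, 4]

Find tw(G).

A width-3 tree decomposition is:
Bags: B1 = {1, 2, 3, 5}  B2 = {1, 3, 4, 5}
Tree: B1–B2
Every bag has size at most 4, so the width is 4 − 1 = 3 and tw(G) ≤ 3. Conversely, {1, 2, 3, 5} is a clique of size 4, and the vertices of any clique must share a bag in every tree decomposition; so some bag has ≥ 4 vertices and tw(G) ≥ 3. Hence tw(G) = 3 exactly.

3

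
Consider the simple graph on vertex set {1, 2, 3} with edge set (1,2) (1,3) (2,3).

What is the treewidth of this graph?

A width-2 tree decomposition is:
Bags: B1 = {1, 2, 3}
Tree: (single bag)
A single bag containing all 3 vertices is trivially a valid decomposition of width 2. On the other hand G contains the 3-clique {1, 2, 3}. A clique must lie in a single bag of any decomposition, so no decomposition can have width below 2. The upper and lower bounds meet at 2, so that is the treewidth.

2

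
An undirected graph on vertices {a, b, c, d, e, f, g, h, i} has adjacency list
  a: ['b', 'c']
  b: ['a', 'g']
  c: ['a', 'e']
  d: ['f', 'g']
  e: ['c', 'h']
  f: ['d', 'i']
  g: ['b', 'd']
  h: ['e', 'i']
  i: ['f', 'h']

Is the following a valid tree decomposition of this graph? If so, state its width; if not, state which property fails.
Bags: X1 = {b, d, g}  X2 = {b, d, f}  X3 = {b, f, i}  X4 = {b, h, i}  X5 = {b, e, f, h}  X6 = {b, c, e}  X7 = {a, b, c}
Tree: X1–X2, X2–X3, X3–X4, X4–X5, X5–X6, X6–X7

A tree decomposition must satisfy three properties: every vertex lies in some bag; for every edge, both endpoints lie together in some bag; and for every vertex, the bags containing it form a connected subtree. Here bags containing vertex f are not connected in the tree, so the decomposition is invalid.

No — bags containing vertex f are not connected in the tree.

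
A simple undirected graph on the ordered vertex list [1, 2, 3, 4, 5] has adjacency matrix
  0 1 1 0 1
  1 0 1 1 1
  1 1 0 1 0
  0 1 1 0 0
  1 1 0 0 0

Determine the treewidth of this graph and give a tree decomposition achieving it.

Every bag has size at most 3, so the width is 3 − 1 = 2 and tw(G) ≤ 2. Conversely, {1, 2, 3} is a clique of size 3, and the vertices of any clique must share a bag in every tree decomposition; so some bag has ≥ 3 vertices and tw(G) ≥ 2. Combining the bounds, tw(G) = 2.

Treewidth 2.
One such decomposition:
Bags: B1 = {1, 2, 5}  B2 = {1, 2, 3}  B3 = {2, 3, 4}
Tree: B1–B2, B2–B3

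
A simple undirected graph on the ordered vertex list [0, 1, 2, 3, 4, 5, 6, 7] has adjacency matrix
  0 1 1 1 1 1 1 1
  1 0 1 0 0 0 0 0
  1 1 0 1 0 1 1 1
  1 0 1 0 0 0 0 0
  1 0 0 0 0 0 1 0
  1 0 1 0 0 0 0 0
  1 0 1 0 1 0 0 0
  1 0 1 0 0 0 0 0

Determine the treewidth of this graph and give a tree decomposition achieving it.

The largest bag has 3 vertices, giving width 2; this decomposition certifies tw(G) ≤ 2. Conversely, {0, 1, 2} is a clique of size 3, and the vertices of any clique must share a bag in every tree decomposition; so some bag has ≥ 3 vertices and tw(G) ≥ 2. Hence tw(G) = 2 exactly.

Treewidth 2.
One optimal decomposition is:
Bags: B1 = {0, 2, 6}  B2 = {0, 4, 6}  B3 = {0, 2, 5}  B4 = {0, 2, 7}  B5 = {0, 1, 2}  B6 = {0, 2, 3}
Tree: B1–B2, B1–B3, B3–B4, B1–B5, B4–B6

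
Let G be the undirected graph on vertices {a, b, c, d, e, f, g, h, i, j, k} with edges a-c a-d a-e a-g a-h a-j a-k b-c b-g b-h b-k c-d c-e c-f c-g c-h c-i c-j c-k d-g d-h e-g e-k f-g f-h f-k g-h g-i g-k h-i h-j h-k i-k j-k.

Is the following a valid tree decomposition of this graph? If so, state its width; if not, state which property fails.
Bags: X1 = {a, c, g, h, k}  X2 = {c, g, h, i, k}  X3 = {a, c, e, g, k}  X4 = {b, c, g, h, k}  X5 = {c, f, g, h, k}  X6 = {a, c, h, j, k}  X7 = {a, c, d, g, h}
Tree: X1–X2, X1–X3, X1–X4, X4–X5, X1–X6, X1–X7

Yes; width 4.

Every vertex of G appears in some bag (union = {a, b, c, d, e, f, g, h, i, j, k}); every edge is covered by a bag; and for each vertex v the set of bags containing v is connected in the bag tree. The decomposition is therefore valid. The largest bag has 5 vertices, so the width is 4.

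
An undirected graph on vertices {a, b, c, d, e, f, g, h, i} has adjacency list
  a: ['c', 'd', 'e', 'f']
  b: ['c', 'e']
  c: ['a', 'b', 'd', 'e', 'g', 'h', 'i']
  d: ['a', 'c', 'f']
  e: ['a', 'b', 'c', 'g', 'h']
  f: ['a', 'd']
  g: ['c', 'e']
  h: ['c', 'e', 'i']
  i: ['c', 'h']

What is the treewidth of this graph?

A width-2 tree decomposition is:
Bags: B1 = {a, c, e}  B2 = {a, c, d}  B3 = {c, e, g}  B4 = {c, e, h}  B5 = {b, c, e}  B6 = {a, d, f}  B7 = {c, h, i}
Tree: B1–B2, B1–B3, B3–B4, B1–B5, B2–B6, B4–B7
Every bag has size at most 3, so the width is 3 − 1 = 2 and tw(G) ≤ 2. For the lower bound, the 3 vertices {a, c, d} are pairwise adjacent, and any tree decomposition puts a clique entirely inside one bag — forcing width ≥ 2. Hence tw(G) = 2 exactly.

2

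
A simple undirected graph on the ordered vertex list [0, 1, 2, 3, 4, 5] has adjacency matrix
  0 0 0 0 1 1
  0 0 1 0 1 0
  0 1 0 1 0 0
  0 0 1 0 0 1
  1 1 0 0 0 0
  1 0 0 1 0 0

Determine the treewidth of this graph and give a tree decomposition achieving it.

Each bag holds 3 vertices, so the decomposition has width 2, which upper-bounds the treewidth. For the lower bound, G contains the cycle 3–5–0–4–1–2–3, so G is not a forest; only forests have treewidth ≤ 1, hence tw(G) ≥ 2. Hence tw(G) = 2 exactly.

Treewidth 2.
One optimal decomposition is:
Bags: B1 = {0, 3, 5}  B2 = {0, 3, 4}  B3 = {1, 3, 4}  B4 = {1, 2, 3}
Tree: B1–B2, B2–B3, B3–B4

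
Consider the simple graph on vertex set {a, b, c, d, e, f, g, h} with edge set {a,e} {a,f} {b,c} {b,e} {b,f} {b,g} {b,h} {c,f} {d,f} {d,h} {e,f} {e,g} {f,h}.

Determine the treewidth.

2

A width-2 tree decomposition is:
Bags: B1 = {b, e, g}  B2 = {b, e, f}  B3 = {a, e, f}  B4 = {b, f, h}  B5 = {b, c, f}  B6 = {d, f, h}
Tree: B1–B2, B2–B3, B2–B4, B4–B5, B4–B6
Each bag holds 3 vertices, so the decomposition has width 2, which upper-bounds the treewidth. Conversely, {b, e, g} is a clique of size 3, and the vertices of any clique must share a bag in every tree decomposition; so some bag has ≥ 3 vertices and tw(G) ≥ 2. The upper and lower bounds meet at 2, so that is the treewidth.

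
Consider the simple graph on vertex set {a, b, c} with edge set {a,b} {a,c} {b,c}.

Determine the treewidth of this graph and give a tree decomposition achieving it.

A single bag containing all 3 vertices is trivially a valid decomposition of width 2. On the other hand G contains the 3-clique {a, b, c}. A clique must lie in a single bag of any decomposition, so no decomposition can have width below 2. Therefore the treewidth is 2.

Treewidth 2.
One such decomposition:
Bags: B1 = {a, b, c}
Tree: (single bag)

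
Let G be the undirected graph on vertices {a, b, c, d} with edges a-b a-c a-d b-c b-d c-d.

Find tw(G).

A width-3 tree decomposition is:
Bags: B1 = {a, b, c, d}
Tree: (single bag)
With just one bag of size 4, the width is 4 − 1 = 3, so tw(G) ≤ 3. Conversely, {a, b, c, d} is a clique of size 4, and the vertices of any clique must share a bag in every tree decomposition; so some bag has ≥ 4 vertices and tw(G) ≥ 3. Combining the bounds, tw(G) = 3.

3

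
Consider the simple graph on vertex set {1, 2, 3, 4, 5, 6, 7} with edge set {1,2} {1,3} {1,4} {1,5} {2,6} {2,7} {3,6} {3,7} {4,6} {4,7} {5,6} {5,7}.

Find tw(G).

3

A width-3 tree decomposition is:
Bags: B1 = {1, 2, 6, 7}  B2 = {1, 5, 6, 7}  B3 = {1, 4, 6, 7}  B4 = {1, 3, 6, 7}
Tree: B1–B2, B2–B3, B3–B4
The largest bag has 4 vertices, giving width 3; this decomposition certifies tw(G) ≤ 3. For the lower bound: the 4 vertex sets {2,7}, {1,5}, {6}, {4} are disjoint, each induces a connected subgraph, and every pair is joined by at least one edge of G. Contracting each set to a single vertex therefore yields K_{4} as a minor, and since treewidth is minor-monotone, tw(G) ≥ tw(K_{4}) = 3. Combining the bounds, tw(G) = 3.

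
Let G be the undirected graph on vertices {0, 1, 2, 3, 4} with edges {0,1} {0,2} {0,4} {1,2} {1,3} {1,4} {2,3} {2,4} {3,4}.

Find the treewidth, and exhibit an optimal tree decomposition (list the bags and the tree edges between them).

Treewidth 3.
Bags: B1 = {0, 1, 2, 4}  B2 = {1, 2, 3, 4}
Tree: B1–B2

The largest bag has 4 vertices, giving width 3; this decomposition certifies tw(G) ≤ 3. On the other hand G contains the 4-clique {0, 1, 2, 4}. A clique must lie in a single bag of any decomposition, so no decomposition can have width below 3. The upper and lower bounds meet at 3, so that is the treewidth.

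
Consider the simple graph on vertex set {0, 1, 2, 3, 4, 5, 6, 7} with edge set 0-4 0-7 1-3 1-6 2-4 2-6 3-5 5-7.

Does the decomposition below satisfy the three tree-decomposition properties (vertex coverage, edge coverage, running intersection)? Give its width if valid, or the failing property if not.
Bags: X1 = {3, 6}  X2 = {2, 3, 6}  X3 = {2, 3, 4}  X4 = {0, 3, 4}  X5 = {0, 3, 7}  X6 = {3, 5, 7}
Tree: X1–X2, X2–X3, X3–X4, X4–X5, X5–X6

No — vertex 1 appears in no bag.

A tree decomposition must satisfy three properties: every vertex lies in some bag; for every edge, both endpoints lie together in some bag; and for every vertex, the bags containing it form a connected subtree. Here vertex 1 appears in no bag, so the decomposition is invalid.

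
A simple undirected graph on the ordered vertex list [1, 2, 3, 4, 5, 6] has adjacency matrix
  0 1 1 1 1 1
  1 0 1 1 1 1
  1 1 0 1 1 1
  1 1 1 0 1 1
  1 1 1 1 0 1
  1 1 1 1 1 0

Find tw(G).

5

A width-5 tree decomposition is:
Bags: B1 = {1, 2, 3, 4, 5, 6}
Tree: (single bag)
A single bag containing all 6 vertices is trivially a valid decomposition of width 5. On the other hand G contains the 6-clique {1, 2, 3, 4, 5, 6}. A clique must lie in a single bag of any decomposition, so no decomposition can have width below 5. Combining the bounds, tw(G) = 5.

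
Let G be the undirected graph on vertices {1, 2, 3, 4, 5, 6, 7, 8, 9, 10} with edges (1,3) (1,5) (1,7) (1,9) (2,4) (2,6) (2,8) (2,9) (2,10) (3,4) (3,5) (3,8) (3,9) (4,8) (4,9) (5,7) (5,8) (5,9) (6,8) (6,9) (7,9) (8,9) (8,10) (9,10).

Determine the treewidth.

3

A width-3 tree decomposition is:
Bags: B1 = {1, 3, 5, 9}  B2 = {3, 5, 8, 9}  B3 = {1, 5, 7, 9}  B4 = {3, 4, 8, 9}  B5 = {2, 4, 8, 9}  B6 = {2, 6, 8, 9}  B7 = {2, 8, 9, 10}
Tree: B1–B2, B1–B3, B2–B4, B4–B5, B5–B6, B6–B7
The largest bag has 4 vertices, giving width 3; this decomposition certifies tw(G) ≤ 3. On the other hand G contains the 4-clique {2, 8, 9, 10}. A clique must lie in a single bag of any decomposition, so no decomposition can have width below 3. Combining the bounds, tw(G) = 3.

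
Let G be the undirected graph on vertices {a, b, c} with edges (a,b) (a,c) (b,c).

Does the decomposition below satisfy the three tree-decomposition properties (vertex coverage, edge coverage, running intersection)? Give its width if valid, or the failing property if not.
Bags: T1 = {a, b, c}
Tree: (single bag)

Vertex coverage: the bags together contain {a, b, c}, the full vertex set. Edge coverage: each edge of G has both endpoints in at least one bag. Running intersection: for every vertex, the bags containing it form a connected subtree. All three properties hold, so this is a valid tree decomposition of width max|bag| − 1 = 2, and hence tw(G) ≤ 2.

Yes; width 2.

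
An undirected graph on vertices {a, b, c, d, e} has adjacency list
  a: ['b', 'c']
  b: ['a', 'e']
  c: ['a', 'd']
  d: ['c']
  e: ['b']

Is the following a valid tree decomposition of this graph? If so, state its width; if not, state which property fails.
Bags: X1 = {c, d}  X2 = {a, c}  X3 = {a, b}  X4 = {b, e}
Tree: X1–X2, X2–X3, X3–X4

Yes; width 1.

Checking the three conditions: (i) the bags cover all of {a, b, c, d, e}; (ii) for each edge, some bag contains both endpoints; (iii) the bags containing any fixed vertex form a subtree. All hold, so the decomposition is valid with width 2 − 1 = 1.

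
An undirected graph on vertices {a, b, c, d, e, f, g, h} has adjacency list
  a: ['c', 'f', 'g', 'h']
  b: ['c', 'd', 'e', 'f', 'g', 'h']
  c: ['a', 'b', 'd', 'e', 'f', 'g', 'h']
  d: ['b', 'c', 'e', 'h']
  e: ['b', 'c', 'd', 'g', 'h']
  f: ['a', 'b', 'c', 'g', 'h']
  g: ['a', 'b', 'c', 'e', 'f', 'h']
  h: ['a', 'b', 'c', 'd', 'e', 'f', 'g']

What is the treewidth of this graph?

4

A width-4 tree decomposition is:
Bags: B1 = {b, c, f, g, h}  B2 = {b, c, e, g, h}  B3 = {a, c, f, g, h}  B4 = {b, c, d, e, h}
Tree: B1–B2, B1–B3, B2–B4
Every bag has size at most 5, so the width is 5 − 1 = 4 and tw(G) ≤ 4. For the lower bound, the 5 vertices {b, c, d, e, h} are pairwise adjacent, and any tree decomposition puts a clique entirely inside one bag — forcing width ≥ 4. Hence tw(G) = 4 exactly.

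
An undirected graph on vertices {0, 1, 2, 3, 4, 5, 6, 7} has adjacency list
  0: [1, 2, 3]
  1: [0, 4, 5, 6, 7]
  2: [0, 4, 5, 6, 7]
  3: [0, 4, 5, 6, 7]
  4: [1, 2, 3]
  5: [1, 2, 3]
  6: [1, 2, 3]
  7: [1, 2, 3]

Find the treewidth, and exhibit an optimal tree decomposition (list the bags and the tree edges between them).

The largest bag has 4 vertices, giving width 3; this decomposition certifies tw(G) ≤ 3. For the lower bound: the 4 vertex sets {3,7}, {2,6}, {1}, {4} are disjoint, each induces a connected subgraph, and every pair is joined by at least one edge of G. Contracting each set to a single vertex therefore yields K_{4} as a minor, and since treewidth is minor-monotone, tw(G) ≥ tw(K_{4}) = 3. Therefore the treewidth is 3.

Treewidth 3.
Bags: B1 = {1, 2, 3, 7}  B2 = {1, 2, 3, 6}  B3 = {1, 2, 3, 4}  B4 = {1, 2, 3, 5}  B5 = {0, 1, 2, 3}
Tree: B1–B2, B2–B3, B3–B4, B4–B5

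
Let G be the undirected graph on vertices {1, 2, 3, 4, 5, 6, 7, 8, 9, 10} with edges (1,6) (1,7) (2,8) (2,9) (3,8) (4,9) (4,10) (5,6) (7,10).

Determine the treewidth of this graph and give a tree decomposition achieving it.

Treewidth 1.
One optimal decomposition is:
Bags: B1 = {3, 8}  B2 = {2, 8}  B3 = {2, 9}  B4 = {4, 9}  B5 = {4, 10}  B6 = {7, 10}  B7 = {1, 7}  B8 = {1, 6}  B9 = {5, 6}
Tree: B1–B2, B2–B3, B3–B4, B4–B5, B5–B6, B6–B7, B7–B8, B8–B9

Every bag has size at most 2, so the width is 2 − 1 = 1 and tw(G) ≤ 1. G has an edge, so its treewidth is at least 1. Combining the bounds, tw(G) = 1.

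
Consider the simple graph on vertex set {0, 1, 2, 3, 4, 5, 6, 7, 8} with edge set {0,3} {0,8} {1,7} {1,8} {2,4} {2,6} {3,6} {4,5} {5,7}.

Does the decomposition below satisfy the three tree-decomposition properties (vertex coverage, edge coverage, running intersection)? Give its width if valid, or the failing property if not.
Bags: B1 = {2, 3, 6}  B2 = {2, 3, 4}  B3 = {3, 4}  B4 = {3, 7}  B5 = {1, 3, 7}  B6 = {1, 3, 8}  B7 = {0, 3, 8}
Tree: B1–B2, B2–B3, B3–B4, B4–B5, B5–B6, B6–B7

A tree decomposition must satisfy three properties: every vertex lies in some bag; for every edge, both endpoints lie together in some bag; and for every vertex, the bags containing it form a connected subtree. Here vertex 5 appears in no bag, so the decomposition is invalid.

No — vertex 5 appears in no bag.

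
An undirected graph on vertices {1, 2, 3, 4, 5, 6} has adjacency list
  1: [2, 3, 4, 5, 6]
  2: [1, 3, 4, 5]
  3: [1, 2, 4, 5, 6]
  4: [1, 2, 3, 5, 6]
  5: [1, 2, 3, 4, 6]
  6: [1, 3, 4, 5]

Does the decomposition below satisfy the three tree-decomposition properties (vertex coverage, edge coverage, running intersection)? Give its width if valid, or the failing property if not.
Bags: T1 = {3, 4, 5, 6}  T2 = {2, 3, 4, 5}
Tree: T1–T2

A tree decomposition must satisfy three properties: every vertex lies in some bag; for every edge, both endpoints lie together in some bag; and for every vertex, the bags containing it form a connected subtree. Here vertex 1 appears in no bag, so the decomposition is invalid.

No — vertex 1 appears in no bag.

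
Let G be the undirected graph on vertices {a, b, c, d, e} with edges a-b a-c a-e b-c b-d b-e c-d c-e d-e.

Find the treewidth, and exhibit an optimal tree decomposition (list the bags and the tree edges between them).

Treewidth 3.
One optimal decomposition is:
Bags: B1 = {a, b, c, e}  B2 = {b, c, d, e}
Tree: B1–B2

Every bag has size at most 4, so the width is 4 − 1 = 3 and tw(G) ≤ 3. Conversely, {b, c, d, e} is a clique of size 4, and the vertices of any clique must share a bag in every tree decomposition; so some bag has ≥ 4 vertices and tw(G) ≥ 3. Combining the bounds, tw(G) = 3.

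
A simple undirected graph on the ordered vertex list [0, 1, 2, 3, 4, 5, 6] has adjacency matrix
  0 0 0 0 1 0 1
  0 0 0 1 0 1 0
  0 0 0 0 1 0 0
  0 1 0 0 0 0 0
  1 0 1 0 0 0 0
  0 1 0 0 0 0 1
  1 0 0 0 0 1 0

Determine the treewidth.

1

A width-1 tree decomposition is:
Bags: B1 = {2, 4}  B2 = {0, 4}  B3 = {0, 6}  B4 = {5, 6}  B5 = {1, 5}  B6 = {1, 3}
Tree: B1–B2, B2–B3, B3–B4, B4–B5, B5–B6
Each bag holds 2 vertices, so the decomposition has width 1, which upper-bounds the treewidth. Since G has at least one edge (e.g. 2–4), it is not an edgeless graph, so tw(G) ≥ 1. Therefore the treewidth is 1.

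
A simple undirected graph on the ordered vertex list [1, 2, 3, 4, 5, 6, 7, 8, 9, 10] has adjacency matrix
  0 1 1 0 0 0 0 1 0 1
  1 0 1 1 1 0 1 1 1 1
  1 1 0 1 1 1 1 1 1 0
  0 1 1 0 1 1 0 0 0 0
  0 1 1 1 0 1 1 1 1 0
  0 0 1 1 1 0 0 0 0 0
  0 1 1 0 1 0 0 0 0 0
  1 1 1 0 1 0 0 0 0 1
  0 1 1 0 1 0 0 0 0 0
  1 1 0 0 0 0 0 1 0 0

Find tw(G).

3

A width-3 tree decomposition is:
Bags: B1 = {3, 4, 5, 6}  B2 = {2, 3, 4, 5}  B3 = {2, 3, 5, 8}  B4 = {1, 2, 3, 8}  B5 = {2, 3, 5, 9}  B6 = {2, 3, 5, 7}  B7 = {1, 2, 8, 10}
Tree: B1–B2, B2–B3, B3–B4, B3–B5, B5–B6, B4–B7
Each bag holds 4 vertices, so the decomposition has width 3, which upper-bounds the treewidth. On the other hand G contains the 4-clique {1, 2, 8, 10}. A clique must lie in a single bag of any decomposition, so no decomposition can have width below 3. Hence tw(G) = 3 exactly.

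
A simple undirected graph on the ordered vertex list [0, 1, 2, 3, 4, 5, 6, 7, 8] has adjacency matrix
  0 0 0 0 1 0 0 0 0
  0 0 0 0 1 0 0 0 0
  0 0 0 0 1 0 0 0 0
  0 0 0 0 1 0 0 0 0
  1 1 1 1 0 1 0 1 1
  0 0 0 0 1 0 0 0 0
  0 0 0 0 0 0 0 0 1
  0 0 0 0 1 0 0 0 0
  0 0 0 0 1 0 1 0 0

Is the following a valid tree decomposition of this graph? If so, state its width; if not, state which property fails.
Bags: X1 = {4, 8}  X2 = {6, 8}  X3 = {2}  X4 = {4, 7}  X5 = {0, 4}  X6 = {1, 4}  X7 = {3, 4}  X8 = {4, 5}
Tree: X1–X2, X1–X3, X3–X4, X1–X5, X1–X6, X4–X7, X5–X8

A tree decomposition must satisfy three properties: every vertex lies in some bag; for every edge, both endpoints lie together in some bag; and for every vertex, the bags containing it form a connected subtree. Here edge (4,2) lies in no bag, so the decomposition is invalid.

No — edge (4,2) lies in no bag.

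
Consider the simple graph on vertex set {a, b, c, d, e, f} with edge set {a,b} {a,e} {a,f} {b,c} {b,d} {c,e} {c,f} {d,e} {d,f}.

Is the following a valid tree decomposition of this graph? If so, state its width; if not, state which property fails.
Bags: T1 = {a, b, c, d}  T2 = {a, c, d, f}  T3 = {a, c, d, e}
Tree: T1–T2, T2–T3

Every vertex of G appears in some bag (union = {a, b, c, d, e, f}); every edge is covered by a bag; and for each vertex v the set of bags containing v is connected in the bag tree. The decomposition is therefore valid. The largest bag has 4 vertices, so the width is 3.

Yes; width 3.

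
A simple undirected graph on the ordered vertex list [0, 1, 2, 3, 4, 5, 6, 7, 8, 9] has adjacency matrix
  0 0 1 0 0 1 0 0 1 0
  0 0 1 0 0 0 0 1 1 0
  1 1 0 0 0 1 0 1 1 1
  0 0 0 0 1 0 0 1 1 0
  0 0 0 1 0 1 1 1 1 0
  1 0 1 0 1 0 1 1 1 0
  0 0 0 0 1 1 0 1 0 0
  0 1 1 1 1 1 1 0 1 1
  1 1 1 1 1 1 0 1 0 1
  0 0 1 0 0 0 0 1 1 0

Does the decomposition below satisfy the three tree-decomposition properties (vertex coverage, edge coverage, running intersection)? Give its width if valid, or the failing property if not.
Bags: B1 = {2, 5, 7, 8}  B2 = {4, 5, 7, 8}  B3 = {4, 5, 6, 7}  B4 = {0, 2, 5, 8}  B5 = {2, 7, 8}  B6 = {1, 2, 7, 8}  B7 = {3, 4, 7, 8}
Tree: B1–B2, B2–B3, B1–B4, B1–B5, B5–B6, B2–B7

A tree decomposition must satisfy three properties: every vertex lies in some bag; for every edge, both endpoints lie together in some bag; and for every vertex, the bags containing it form a connected subtree. Here vertex 9 appears in no bag, so the decomposition is invalid.

No — vertex 9 appears in no bag.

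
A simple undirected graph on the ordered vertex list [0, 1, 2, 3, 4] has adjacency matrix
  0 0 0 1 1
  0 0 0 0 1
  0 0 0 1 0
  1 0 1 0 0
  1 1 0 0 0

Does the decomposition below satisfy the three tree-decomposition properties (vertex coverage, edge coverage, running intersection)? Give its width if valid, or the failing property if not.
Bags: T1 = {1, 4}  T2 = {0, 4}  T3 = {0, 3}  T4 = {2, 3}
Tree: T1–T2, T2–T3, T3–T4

Checking the three conditions: (i) the bags cover all of {0, 1, 2, 3, 4}; (ii) for each edge, some bag contains both endpoints; (iii) the bags containing any fixed vertex form a subtree. All hold, so the decomposition is valid with width 2 − 1 = 1.

Yes; width 1.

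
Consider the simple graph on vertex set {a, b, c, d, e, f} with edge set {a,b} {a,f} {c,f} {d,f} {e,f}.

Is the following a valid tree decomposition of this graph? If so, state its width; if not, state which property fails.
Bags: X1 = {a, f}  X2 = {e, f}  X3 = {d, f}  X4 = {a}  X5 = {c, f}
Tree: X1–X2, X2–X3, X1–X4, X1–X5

A tree decomposition must satisfy three properties: every vertex lies in some bag; for every edge, both endpoints lie together in some bag; and for every vertex, the bags containing it form a connected subtree. Here vertex b appears in no bag, so the decomposition is invalid.

No — vertex b appears in no bag.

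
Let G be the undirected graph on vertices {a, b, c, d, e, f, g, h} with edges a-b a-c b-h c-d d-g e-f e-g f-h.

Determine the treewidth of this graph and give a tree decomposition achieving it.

The largest bag has 3 vertices, giving width 2; this decomposition certifies tw(G) ≤ 2. Since d–c–a–b–h–f–e–g–d is a cycle in G, G is not acyclic. Forests are exactly the graphs of treewidth ≤ 1, so tw(G) ≥ 2. Combining the bounds, tw(G) = 2.

Treewidth 2.
One optimal decomposition is:
Bags: B1 = {a, c, d}  B2 = {a, b, d}  B3 = {b, d, h}  B4 = {d, f, h}  B5 = {d, e, f}  B6 = {d, e, g}
Tree: B1–B2, B2–B3, B3–B4, B4–B5, B5–B6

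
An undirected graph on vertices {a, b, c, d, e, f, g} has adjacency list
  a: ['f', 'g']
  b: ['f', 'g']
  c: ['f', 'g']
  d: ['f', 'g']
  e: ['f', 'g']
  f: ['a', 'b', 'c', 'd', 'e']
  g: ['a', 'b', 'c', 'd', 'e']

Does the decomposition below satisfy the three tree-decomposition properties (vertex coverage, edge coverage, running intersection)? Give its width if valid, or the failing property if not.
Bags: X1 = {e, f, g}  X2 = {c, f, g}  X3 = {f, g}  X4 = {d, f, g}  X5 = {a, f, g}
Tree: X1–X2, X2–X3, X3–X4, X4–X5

No — vertex b appears in no bag.

A tree decomposition must satisfy three properties: every vertex lies in some bag; for every edge, both endpoints lie together in some bag; and for every vertex, the bags containing it form a connected subtree. Here vertex b appears in no bag, so the decomposition is invalid.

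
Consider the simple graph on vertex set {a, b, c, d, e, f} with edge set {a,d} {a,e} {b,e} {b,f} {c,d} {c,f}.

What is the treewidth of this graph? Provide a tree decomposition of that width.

Treewidth 2.
One optimal decomposition is:
Bags: B1 = {b, c, f}  B2 = {b, c, e}  B3 = {a, c, e}  B4 = {a, c, d}
Tree: B1–B2, B2–B3, B3–B4

Each bag holds 3 vertices, so the decomposition has width 2, which upper-bounds the treewidth. For the lower bound, G contains the cycle c–f–b–e–a–d–c, so G is not a forest; only forests have treewidth ≤ 1, hence tw(G) ≥ 2. Therefore the treewidth is 2.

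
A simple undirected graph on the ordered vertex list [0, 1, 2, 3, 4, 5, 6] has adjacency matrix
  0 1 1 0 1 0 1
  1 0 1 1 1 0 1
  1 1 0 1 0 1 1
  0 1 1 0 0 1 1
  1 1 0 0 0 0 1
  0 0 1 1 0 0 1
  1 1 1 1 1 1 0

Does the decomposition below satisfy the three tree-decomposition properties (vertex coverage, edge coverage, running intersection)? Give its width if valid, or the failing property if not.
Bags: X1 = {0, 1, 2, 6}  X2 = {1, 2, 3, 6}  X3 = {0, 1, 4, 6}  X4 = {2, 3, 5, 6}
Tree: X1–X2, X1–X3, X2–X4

Vertex coverage: the bags together contain {0, 1, 2, 3, 4, 5, 6}, the full vertex set. Edge coverage: each edge of G has both endpoints in at least one bag. Running intersection: for every vertex, the bags containing it form a connected subtree. All three properties hold, so this is a valid tree decomposition of width max|bag| − 1 = 3, and hence tw(G) ≤ 3.

Yes; width 3.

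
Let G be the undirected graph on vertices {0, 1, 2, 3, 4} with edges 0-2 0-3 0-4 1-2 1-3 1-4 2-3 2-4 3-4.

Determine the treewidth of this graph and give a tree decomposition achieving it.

The largest bag has 4 vertices, giving width 3; this decomposition certifies tw(G) ≤ 3. For the lower bound, the 4 vertices {0, 2, 3, 4} are pairwise adjacent, and any tree decomposition puts a clique entirely inside one bag — forcing width ≥ 3. Combining the bounds, tw(G) = 3.

Treewidth 3.
One optimal decomposition is:
Bags: B1 = {0, 2, 3, 4}  B2 = {1, 2, 3, 4}
Tree: B1–B2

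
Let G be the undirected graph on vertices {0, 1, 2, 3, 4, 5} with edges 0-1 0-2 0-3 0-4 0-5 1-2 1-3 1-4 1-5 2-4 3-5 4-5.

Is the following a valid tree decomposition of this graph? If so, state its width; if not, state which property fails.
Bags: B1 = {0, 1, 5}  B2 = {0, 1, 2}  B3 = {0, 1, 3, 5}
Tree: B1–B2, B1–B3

A tree decomposition must satisfy three properties: every vertex lies in some bag; for every edge, both endpoints lie together in some bag; and for every vertex, the bags containing it form a connected subtree. Here vertex 4 appears in no bag, so the decomposition is invalid.

No — vertex 4 appears in no bag.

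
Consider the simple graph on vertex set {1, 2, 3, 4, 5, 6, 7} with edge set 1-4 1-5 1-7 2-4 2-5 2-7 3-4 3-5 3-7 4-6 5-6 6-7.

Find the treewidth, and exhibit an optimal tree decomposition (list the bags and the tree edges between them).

Every bag has size at most 4, so the width is 4 − 1 = 3 and tw(G) ≤ 3. For the lower bound: the 4 vertex sets {3,7}, {5,6}, {4}, {1} are disjoint, each induces a connected subgraph, and every pair is joined by at least one edge of G. Contracting each set to a single vertex therefore yields K_{4} as a minor, and since treewidth is minor-monotone, tw(G) ≥ tw(K_{4}) = 3. Hence tw(G) = 3 exactly.

Treewidth 3.
Bags: B1 = {3, 4, 5, 7}  B2 = {4, 5, 6, 7}  B3 = {1, 4, 5, 7}  B4 = {2, 4, 5, 7}
Tree: B1–B2, B2–B3, B3–B4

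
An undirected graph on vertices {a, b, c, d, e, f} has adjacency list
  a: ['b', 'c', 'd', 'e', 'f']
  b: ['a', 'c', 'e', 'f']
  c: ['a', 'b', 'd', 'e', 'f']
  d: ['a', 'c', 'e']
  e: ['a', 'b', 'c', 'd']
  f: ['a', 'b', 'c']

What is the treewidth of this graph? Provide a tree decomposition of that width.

Every bag has size at most 4, so the width is 4 − 1 = 3 and tw(G) ≤ 3. For the lower bound, the 4 vertices {a, c, d, e} are pairwise adjacent, and any tree decomposition puts a clique entirely inside one bag — forcing width ≥ 3. Hence tw(G) = 3 exactly.

Treewidth 3.
Bags: B1 = {a, b, c, e}  B2 = {a, b, c, f}  B3 = {a, c, d, e}
Tree: B1–B2, B1–B3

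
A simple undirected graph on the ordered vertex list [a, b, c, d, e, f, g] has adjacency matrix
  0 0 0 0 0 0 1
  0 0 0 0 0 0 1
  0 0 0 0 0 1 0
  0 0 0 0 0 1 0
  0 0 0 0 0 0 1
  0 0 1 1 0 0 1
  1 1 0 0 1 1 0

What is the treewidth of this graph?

1

A width-1 tree decomposition is:
Bags: B1 = {d, f}  B2 = {f, g}  B3 = {a, g}  B4 = {c, f}  B5 = {e, g}  B6 = {b, g}
Tree: B1–B2, B2–B3, B2–B4, B2–B5, B5–B6
Every bag has size at most 2, so the width is 2 − 1 = 1 and tw(G) ≤ 1. G has an edge, so its treewidth is at least 1. Combining the bounds, tw(G) = 1.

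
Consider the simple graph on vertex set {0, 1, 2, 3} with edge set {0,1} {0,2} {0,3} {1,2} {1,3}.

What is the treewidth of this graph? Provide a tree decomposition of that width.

Each bag holds 3 vertices, so the decomposition has width 2, which upper-bounds the treewidth. Conversely, {0, 1, 2} is a clique of size 3, and the vertices of any clique must share a bag in every tree decomposition; so some bag has ≥ 3 vertices and tw(G) ≥ 2. Combining the bounds, tw(G) = 2.

Treewidth 2.
Bags: B1 = {0, 1, 3}  B2 = {0, 1, 2}
Tree: B1–B2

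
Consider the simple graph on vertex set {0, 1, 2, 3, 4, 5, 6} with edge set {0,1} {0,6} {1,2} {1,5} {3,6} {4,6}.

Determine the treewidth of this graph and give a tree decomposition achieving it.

Treewidth 1.
One such decomposition:
Bags: B1 = {0, 6}  B2 = {0, 1}  B3 = {1, 5}  B4 = {3, 6}  B5 = {1, 2}  B6 = {4, 6}
Tree: B1–B2, B2–B3, B1–B4, B2–B5, B1–B6

Every bag has size at most 2, so the width is 2 − 1 = 1 and tw(G) ≤ 1. Any graph with an edge has treewidth ≥ 1, and G has the edge 6–0. The upper and lower bounds meet at 1, so that is the treewidth.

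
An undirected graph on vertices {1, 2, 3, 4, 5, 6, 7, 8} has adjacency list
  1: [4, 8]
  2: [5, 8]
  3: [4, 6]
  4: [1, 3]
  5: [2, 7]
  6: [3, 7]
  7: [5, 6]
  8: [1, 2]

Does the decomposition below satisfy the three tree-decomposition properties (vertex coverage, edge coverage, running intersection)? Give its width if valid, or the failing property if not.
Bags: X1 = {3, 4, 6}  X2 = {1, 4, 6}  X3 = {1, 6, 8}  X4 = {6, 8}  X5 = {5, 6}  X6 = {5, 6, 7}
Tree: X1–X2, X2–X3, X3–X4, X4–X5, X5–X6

A tree decomposition must satisfy three properties: every vertex lies in some bag; for every edge, both endpoints lie together in some bag; and for every vertex, the bags containing it form a connected subtree. Here vertex 2 appears in no bag, so the decomposition is invalid.

No — vertex 2 appears in no bag.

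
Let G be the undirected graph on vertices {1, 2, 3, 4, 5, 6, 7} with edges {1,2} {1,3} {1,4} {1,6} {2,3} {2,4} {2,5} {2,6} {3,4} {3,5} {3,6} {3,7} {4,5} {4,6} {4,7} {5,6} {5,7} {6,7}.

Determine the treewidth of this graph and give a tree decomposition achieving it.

Treewidth 4.
One such decomposition:
Bags: B1 = {3, 4, 5, 6, 7}  B2 = {2, 3, 4, 5, 6}  B3 = {1, 2, 3, 4, 6}
Tree: B1–B2, B2–B3

Every bag has size at most 5, so the width is 5 − 1 = 4 and tw(G) ≤ 4. On the other hand G contains the 5-clique {1, 2, 3, 4, 6}. A clique must lie in a single bag of any decomposition, so no decomposition can have width below 4. Therefore the treewidth is 4.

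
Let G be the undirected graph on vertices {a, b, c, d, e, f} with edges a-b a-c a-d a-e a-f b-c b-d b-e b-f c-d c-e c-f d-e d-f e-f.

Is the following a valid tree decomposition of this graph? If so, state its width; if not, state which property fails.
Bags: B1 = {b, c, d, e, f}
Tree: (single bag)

A tree decomposition must satisfy three properties: every vertex lies in some bag; for every edge, both endpoints lie together in some bag; and for every vertex, the bags containing it form a connected subtree. Here vertex a appears in no bag, so the decomposition is invalid.

No — vertex a appears in no bag.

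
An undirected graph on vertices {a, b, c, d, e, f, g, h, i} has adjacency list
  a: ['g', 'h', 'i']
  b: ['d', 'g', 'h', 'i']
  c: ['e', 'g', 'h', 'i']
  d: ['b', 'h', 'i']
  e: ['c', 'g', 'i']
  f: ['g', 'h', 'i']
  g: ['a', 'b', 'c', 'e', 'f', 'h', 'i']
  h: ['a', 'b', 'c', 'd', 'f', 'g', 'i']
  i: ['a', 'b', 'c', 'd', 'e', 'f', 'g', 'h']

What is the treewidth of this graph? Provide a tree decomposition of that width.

Treewidth 3.
One optimal decomposition is:
Bags: B1 = {f, g, h, i}  B2 = {c, g, h, i}  B3 = {a, g, h, i}  B4 = {c, e, g, i}  B5 = {b, g, h, i}  B6 = {b, d, h, i}
Tree: B1–B2, B2–B3, B2–B4, B3–B5, B5–B6

The largest bag has 4 vertices, giving width 3; this decomposition certifies tw(G) ≤ 3. On the other hand G contains the 4-clique {b, d, h, i}. A clique must lie in a single bag of any decomposition, so no decomposition can have width below 3. Hence tw(G) = 3 exactly.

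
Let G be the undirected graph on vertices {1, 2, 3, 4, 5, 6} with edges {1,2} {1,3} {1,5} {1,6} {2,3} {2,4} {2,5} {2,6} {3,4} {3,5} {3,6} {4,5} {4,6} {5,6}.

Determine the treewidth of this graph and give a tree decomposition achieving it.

Treewidth 4.
One such decomposition:
Bags: B1 = {2, 3, 4, 5, 6}  B2 = {1, 2, 3, 5, 6}
Tree: B1–B2

Each bag holds 5 vertices, so the decomposition has width 4, which upper-bounds the treewidth. Conversely, {1, 2, 3, 5, 6} is a clique of size 5, and the vertices of any clique must share a bag in every tree decomposition; so some bag has ≥ 5 vertices and tw(G) ≥ 4. Hence tw(G) = 4 exactly.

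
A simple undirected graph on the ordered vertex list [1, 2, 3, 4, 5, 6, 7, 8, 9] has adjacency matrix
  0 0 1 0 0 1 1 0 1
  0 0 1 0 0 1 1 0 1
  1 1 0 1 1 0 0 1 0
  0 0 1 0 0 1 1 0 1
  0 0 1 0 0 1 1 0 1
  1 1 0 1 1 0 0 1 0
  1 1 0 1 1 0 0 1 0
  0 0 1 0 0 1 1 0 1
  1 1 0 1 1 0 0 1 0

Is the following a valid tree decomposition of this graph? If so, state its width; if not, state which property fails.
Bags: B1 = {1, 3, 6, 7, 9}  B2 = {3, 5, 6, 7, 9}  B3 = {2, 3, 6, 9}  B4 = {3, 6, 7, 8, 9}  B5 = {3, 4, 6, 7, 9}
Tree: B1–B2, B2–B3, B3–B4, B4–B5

No — edge (7,2) lies in no bag.

A tree decomposition must satisfy three properties: every vertex lies in some bag; for every edge, both endpoints lie together in some bag; and for every vertex, the bags containing it form a connected subtree. Here edge (7,2) lies in no bag, so the decomposition is invalid.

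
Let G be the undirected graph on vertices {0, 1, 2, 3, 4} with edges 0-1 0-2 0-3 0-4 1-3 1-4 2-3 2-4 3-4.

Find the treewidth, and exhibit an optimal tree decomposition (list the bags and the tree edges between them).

Treewidth 3.
One optimal decomposition is:
Bags: B1 = {0, 2, 3, 4}  B2 = {0, 1, 3, 4}
Tree: B1–B2

Every bag has size at most 4, so the width is 4 − 1 = 3 and tw(G) ≤ 3. For the lower bound, the 4 vertices {0, 1, 3, 4} are pairwise adjacent, and any tree decomposition puts a clique entirely inside one bag — forcing width ≥ 3. Hence tw(G) = 3 exactly.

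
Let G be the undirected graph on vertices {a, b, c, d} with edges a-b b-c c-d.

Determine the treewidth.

1

A width-1 tree decomposition is:
Bags: B1 = {b, c}  B2 = {c, d}  B3 = {a, b}
Tree: B1–B2, B1–B3
Each bag holds 2 vertices, so the decomposition has width 1, which upper-bounds the treewidth. Since G has at least one edge (e.g. c–b), it is not an edgeless graph, so tw(G) ≥ 1. Therefore the treewidth is 1.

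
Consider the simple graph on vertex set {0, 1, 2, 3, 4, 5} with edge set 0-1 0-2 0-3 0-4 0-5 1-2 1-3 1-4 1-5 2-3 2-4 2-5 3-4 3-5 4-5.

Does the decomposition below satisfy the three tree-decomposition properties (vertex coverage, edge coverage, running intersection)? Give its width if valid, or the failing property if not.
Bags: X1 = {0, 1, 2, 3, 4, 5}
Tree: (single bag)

Vertex coverage: the bags together contain {0, 1, 2, 3, 4, 5}, the full vertex set. Edge coverage: each edge of G has both endpoints in at least one bag. Running intersection: for every vertex, the bags containing it form a connected subtree. All three properties hold, so this is a valid tree decomposition of width max|bag| − 1 = 5, and hence tw(G) ≤ 5.

Yes; width 5.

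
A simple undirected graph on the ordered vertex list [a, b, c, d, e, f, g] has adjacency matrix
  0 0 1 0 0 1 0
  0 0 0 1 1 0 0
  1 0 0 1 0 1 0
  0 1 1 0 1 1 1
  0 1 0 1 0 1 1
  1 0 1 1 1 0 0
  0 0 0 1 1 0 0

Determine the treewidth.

2

A width-2 tree decomposition is:
Bags: B1 = {c, d, f}  B2 = {d, e, f}  B3 = {a, c, f}  B4 = {b, d, e}  B5 = {d, e, g}
Tree: B1–B2, B1–B3, B2–B4, B4–B5
Every bag has size at most 3, so the width is 3 − 1 = 2 and tw(G) ≤ 2. Conversely, {d, e, g} is a clique of size 3, and the vertices of any clique must share a bag in every tree decomposition; so some bag has ≥ 3 vertices and tw(G) ≥ 2. Combining the bounds, tw(G) = 2.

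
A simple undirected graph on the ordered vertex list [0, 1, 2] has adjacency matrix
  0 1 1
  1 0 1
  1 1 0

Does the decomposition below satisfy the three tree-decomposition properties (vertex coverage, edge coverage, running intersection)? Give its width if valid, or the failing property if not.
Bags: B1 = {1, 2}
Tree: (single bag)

No — vertex 0 appears in no bag.

A tree decomposition must satisfy three properties: every vertex lies in some bag; for every edge, both endpoints lie together in some bag; and for every vertex, the bags containing it form a connected subtree. Here vertex 0 appears in no bag, so the decomposition is invalid.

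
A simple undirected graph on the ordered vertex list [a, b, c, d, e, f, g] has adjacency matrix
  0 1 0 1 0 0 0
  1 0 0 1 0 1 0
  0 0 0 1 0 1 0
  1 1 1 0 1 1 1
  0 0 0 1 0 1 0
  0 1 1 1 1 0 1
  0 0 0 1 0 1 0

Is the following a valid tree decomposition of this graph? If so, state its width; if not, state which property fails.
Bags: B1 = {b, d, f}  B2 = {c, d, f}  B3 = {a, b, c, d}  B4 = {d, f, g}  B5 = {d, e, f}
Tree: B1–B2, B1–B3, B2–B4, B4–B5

A tree decomposition must satisfy three properties: every vertex lies in some bag; for every edge, both endpoints lie together in some bag; and for every vertex, the bags containing it form a connected subtree. Here bags containing vertex c are not connected in the tree, so the decomposition is invalid.

No — bags containing vertex c are not connected in the tree.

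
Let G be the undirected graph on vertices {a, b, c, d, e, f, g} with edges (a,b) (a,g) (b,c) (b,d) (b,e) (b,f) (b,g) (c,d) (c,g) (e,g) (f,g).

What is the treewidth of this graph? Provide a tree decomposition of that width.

Treewidth 2.
Bags: B1 = {b, e, g}  B2 = {b, f, g}  B3 = {b, c, g}  B4 = {b, c, d}  B5 = {a, b, g}
Tree: B1–B2, B1–B3, B3–B4, B2–B5

Every bag has size at most 3, so the width is 3 − 1 = 2 and tw(G) ≤ 2. For the lower bound, the 3 vertices {b, c, d} are pairwise adjacent, and any tree decomposition puts a clique entirely inside one bag — forcing width ≥ 2. Combining the bounds, tw(G) = 2.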